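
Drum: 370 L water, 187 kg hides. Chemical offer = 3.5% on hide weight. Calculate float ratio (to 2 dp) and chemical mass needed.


Float ratio = 370 / 187 = 1.98
Chemical = 187 x 3.5 / 100 = 6.545 kg


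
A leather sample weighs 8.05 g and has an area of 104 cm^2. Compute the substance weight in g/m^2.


774.0 g/m^2

Substance weight = mass / area x 10000
SW = 8.05 / 104 x 10000
SW = 774.0 g/m^2


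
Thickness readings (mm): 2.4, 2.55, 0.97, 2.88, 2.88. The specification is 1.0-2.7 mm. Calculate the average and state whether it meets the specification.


Sum = 11.68
Average = 11.68 / 5 = 2.34 mm
Specification range: 1.0 to 2.7 mm
Within spec: Yes


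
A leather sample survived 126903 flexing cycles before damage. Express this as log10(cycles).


5.10

log10(126903) = 5.10


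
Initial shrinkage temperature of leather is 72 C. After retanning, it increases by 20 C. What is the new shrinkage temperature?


New Ts = 72 + 20 = 92 C


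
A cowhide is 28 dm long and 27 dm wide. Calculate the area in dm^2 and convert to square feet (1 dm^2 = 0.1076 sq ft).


Area = 28 x 27 = 756 dm^2
Conversion: 756 x 0.1076 = 81.35 sq ft


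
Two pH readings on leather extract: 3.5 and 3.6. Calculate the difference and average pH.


Difference = 0.1
Average pH = 3.55


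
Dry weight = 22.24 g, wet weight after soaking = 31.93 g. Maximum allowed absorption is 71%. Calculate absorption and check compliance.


Absorption = 43.6%
Compliant: Yes

WA = (31.93 - 22.24) / 22.24 x 100 = 43.6%
Maximum allowed: 71%
Compliant: Yes


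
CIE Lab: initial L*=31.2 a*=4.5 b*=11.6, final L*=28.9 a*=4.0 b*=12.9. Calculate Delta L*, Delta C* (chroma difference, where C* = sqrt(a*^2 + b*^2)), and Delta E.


Delta L* = 28.9 - 31.2 = -2.3
C1* = sqrt((4.5)^2 + (11.6)^2) = 12.442
C2* = sqrt((4.0)^2 + (12.9)^2) = 13.506
Delta C* = 13.506 - 12.442 = 1.06
Delta E = sqrt((-2.3)^2 + (-0.5)^2 + (1.3)^2) = 2.69


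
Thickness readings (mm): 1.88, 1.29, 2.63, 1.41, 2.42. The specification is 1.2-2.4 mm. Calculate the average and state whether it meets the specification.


Average = 1.93 mm
Within specification: Yes

Sum = 9.63
Average = 9.63 / 5 = 1.93 mm
Specification range: 1.2 to 2.4 mm
Within spec: Yes


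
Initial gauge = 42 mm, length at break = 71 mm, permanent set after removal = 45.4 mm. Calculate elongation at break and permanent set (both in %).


Elongation at break = (71 - 42) / 42 x 100 = 69.0%
Permanent set = (45.4 - 42) / 42 x 100 = 8.1%


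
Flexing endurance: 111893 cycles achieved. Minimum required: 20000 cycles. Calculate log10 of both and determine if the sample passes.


Achieved: log10 = 5.05
Required: log10 = 4.30
Passes: Yes

log10(111893) = 5.05
log10(20000) = 4.30
Passes: Yes


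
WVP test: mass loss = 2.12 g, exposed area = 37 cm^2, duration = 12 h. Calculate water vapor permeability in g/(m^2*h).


47.75 g/(m^2*h)


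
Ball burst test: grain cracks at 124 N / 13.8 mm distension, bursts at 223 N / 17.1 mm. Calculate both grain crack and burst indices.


Crack index = 124 / 13.8 = 9.0 N/mm
Burst index = 223 / 17.1 = 13.0 N/mm


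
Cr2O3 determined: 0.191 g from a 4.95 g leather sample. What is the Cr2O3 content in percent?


3.86%

Cr2O3% = 0.191 / 4.95 x 100
Cr2O3% = 3.86%


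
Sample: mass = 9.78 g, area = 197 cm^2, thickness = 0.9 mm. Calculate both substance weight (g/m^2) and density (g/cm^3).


SW = 9.78 / 197 x 10000 = 496.4 g/m^2
Volume = 197 x 0.9 / 10 = 17.73 cm^3
Density = 9.78 / 17.73 = 0.552 g/cm^3


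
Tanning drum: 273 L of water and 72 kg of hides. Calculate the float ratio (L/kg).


Float ratio = water / hide weight
Ratio = 273 / 72 = 3.8


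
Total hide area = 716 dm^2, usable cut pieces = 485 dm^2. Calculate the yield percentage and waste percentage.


Yield = 67.7%
Waste = 32.3%


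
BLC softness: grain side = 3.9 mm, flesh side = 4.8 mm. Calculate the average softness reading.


4.35 mm


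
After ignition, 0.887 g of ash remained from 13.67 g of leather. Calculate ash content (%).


Ash% = 0.887 / 13.67 x 100
Ash% = 6.49%


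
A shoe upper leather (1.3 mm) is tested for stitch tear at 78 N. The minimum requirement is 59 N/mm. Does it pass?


STS = 60.0 N/mm
Passes: Yes

STS = 78 / 1.3 = 60.0 N/mm
Minimum required: 59 N/mm
Passes: Yes


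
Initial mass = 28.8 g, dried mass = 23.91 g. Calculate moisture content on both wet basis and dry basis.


Wet basis = 17.0%
Dry basis = 20.5%


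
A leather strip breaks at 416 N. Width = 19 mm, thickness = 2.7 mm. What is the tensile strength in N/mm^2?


8.11 N/mm^2


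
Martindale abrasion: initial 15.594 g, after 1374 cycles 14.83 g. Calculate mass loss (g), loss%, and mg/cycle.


Loss = 15.594 - 14.83 = 0.764 g
Loss% = 0.764 / 15.594 x 100 = 4.90%
Rate = 0.764 / 1374 x 1000 = 0.556 mg/cycle


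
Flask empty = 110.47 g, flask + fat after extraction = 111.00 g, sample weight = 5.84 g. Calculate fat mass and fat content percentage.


Fat mass = 111.00 - 110.47 = 0.53 g
Fat% = 0.53 / 5.84 x 100 = 9.1%


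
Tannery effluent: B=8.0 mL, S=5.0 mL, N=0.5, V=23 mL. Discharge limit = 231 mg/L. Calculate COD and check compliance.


COD = (8.0 - 5.0) x 0.5 x 8000 / 23 = 521.7 mg/L
Limit: 231 mg/L
Compliant: No


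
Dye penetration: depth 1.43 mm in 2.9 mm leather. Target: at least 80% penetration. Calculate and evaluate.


Penetration = 49.3%
Meets target: No

Penetration = 1.43 / 2.9 x 100 = 49.3%
Target: 80%
Meets target: No


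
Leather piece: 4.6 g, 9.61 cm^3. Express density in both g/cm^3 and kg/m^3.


0.479 g/cm^3
479 kg/m^3


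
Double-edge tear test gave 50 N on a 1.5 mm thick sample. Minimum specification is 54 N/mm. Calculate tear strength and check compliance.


Tear strength = 33.3 N/mm
Compliant: No

Tear strength = 50 / 1.5 = 33.3 N/mm
Required minimum = 54 N/mm
Compliant: No


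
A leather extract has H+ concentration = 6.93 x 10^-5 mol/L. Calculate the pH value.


pH = 4.16

pH = -log10[H+]
pH = -log10(6.93 x 10^-5) = 4.16


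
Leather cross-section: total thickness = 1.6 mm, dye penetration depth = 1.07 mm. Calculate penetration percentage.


66.9%

Penetration% = 1.07 / 1.6 x 100
Penetration = 66.9%


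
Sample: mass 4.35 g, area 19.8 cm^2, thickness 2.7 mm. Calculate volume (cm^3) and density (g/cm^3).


Thickness in cm = 2.7 / 10 = 0.27 cm
Volume = 19.8 x 0.27 = 5.346 cm^3
Density = 4.35 / 5.346 = 0.814 g/cm^3


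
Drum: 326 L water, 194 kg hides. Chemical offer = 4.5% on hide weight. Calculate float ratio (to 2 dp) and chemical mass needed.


Float ratio = 1.68
Chemical needed = 8.73 kg

Float ratio = 326 / 194 = 1.68
Chemical = 194 x 4.5 / 100 = 8.73 kg


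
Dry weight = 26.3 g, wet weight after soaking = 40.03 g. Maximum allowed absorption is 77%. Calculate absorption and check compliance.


Absorption = 52.2%
Compliant: Yes

WA = (40.03 - 26.3) / 26.3 x 100 = 52.2%
Maximum allowed: 77%
Compliant: Yes


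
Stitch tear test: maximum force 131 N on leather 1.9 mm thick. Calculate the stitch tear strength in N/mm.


68.9 N/mm

Stitch tear strength = force / thickness
STS = 131 / 1.9 = 68.9 N/mm


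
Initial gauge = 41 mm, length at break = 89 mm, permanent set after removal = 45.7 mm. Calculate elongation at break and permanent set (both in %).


Elongation at break = 117.1%
Permanent set = 11.5%

Elongation at break = (89 - 41) / 41 x 100 = 117.1%
Permanent set = (45.7 - 41) / 41 x 100 = 11.5%


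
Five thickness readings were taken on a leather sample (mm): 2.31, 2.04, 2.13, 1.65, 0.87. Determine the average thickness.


Sum = 2.31 + 2.04 + 2.13 + 1.65 + 0.87 = 9.00
Average = 9.00 / 5 = 1.80 mm


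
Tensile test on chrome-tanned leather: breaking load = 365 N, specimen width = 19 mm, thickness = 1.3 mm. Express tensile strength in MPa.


14.78 MPa


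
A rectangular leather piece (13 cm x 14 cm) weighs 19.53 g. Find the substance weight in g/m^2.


1073.1 g/m^2

Area = 13 x 14 = 182 cm^2
SW = 19.53 / 182 x 10000 = 1073.1 g/m^2


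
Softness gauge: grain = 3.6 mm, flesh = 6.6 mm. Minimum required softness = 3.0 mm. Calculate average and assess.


Average = (3.6 + 6.6) / 2 = 5.10 mm
Minimum = 3.0 mm
Meets requirement: Yes


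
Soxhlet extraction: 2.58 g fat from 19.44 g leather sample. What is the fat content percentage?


Fat content = 2.58 / 19.44 x 100
Fat = 13.3%


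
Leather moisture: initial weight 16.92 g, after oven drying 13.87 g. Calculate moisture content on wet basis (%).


Moisture = 16.92 - 13.87 = 3.05 g
MC = 3.05 / 16.92 x 100 = 18.0%


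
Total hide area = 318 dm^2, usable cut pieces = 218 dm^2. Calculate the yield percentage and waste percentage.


Yield = 68.6%
Waste = 31.4%

Yield = 218 / 318 x 100 = 68.6%
Waste = 318 - 218 = 100 dm^2
Waste% = 100 - 68.6 = 31.4%


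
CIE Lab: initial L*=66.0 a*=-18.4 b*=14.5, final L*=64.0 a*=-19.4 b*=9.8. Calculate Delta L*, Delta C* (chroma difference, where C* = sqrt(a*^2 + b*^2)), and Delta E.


Delta L* = 64.0 - 66.0 = -2.0
C1* = sqrt((-18.4)^2 + (14.5)^2) = 23.427
C2* = sqrt((-19.4)^2 + (9.8)^2) = 21.735
Delta C* = 21.735 - 23.427 = -1.69
Delta E = sqrt((-2.0)^2 + (-1.0)^2 + (-4.7)^2) = 5.20


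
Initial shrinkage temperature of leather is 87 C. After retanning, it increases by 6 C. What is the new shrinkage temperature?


New Ts = 87 + 6 = 93 C


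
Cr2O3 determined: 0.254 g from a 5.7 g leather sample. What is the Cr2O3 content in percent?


Cr2O3% = 0.254 / 5.7 x 100
Cr2O3% = 4.46%


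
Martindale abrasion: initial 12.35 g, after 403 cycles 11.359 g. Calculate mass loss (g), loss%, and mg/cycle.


Mass loss = 0.991 g
Loss = 8.02%
Rate = 2.459 mg/cycle

Loss = 12.35 - 11.359 = 0.991 g
Loss% = 0.991 / 12.35 x 100 = 8.02%
Rate = 0.991 / 403 x 1000 = 2.459 mg/cycle


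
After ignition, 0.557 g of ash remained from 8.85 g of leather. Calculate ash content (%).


Ash% = 0.557 / 8.85 x 100
Ash% = 6.29%


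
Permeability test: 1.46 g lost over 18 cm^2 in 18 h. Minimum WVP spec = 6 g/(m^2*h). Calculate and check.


WVP = 45.06 g/(m^2*h)
Meets specification: Yes

WVP = 1.46 / (18 x 18) x 10000 = 45.06 g/(m^2*h)
Minimum: 6 g/(m^2*h)
Meets spec: Yes


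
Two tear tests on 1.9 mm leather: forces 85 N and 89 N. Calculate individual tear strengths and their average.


Tear 1 = 85 / 1.9 = 44.7 N/mm
Tear 2 = 89 / 1.9 = 46.8 N/mm
Average = (44.7 + 46.8) / 2 = 45.8 N/mm


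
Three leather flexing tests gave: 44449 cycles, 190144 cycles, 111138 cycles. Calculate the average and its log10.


Average = 115244 cycles
log10 = 5.06


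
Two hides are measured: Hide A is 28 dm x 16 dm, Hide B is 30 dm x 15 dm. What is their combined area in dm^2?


898 dm^2

Hide A area = 28 x 16 = 448 dm^2
Hide B area = 30 x 15 = 450 dm^2
Total = 448 + 450 = 898 dm^2


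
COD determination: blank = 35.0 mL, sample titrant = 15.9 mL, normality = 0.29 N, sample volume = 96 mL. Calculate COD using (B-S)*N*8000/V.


COD = (35.0 - 15.9) x 0.29 x 8000 / 96
COD = 19.1 x 0.29 x 8000 / 96
COD = 461.6 mg/L


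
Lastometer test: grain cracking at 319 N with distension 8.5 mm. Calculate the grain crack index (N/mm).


37.5 N/mm

Grain crack index = force / distension
Index = 319 / 8.5 = 37.5 N/mm


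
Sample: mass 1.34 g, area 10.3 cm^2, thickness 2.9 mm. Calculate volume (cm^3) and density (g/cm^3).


Volume = 2.987 cm^3
Density = 0.449 g/cm^3

Thickness in cm = 2.9 / 10 = 0.29 cm
Volume = 10.3 x 0.29 = 2.987 cm^3
Density = 1.34 / 2.987 = 0.449 g/cm^3


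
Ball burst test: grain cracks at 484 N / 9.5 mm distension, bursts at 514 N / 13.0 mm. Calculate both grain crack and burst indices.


Crack index = 50.9 N/mm
Burst index = 39.5 N/mm

Crack index = 484 / 9.5 = 50.9 N/mm
Burst index = 514 / 13.0 = 39.5 N/mm


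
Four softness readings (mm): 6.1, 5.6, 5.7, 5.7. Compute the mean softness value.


Sum = 6.1 + 5.6 + 5.7 + 5.7
Mean = 23.1 / 4 = 5.78 mm


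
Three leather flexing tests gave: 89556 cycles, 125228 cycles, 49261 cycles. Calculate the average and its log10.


Average = 88015 cycles
log10 = 4.94


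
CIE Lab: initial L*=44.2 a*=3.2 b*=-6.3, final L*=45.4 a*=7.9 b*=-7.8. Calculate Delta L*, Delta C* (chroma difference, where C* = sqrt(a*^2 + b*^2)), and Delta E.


Delta L* = 45.4 - 44.2 = 1.2
C1* = sqrt((3.2)^2 + (-6.3)^2) = 7.066
C2* = sqrt((7.9)^2 + (-7.8)^2) = 11.102
Delta C* = 11.102 - 7.066 = 4.04
Delta E = sqrt((1.2)^2 + (4.7)^2 + (-1.5)^2) = 5.08


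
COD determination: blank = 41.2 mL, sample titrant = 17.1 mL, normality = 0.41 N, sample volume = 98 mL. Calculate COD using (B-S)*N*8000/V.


COD = (41.2 - 17.1) x 0.41 x 8000 / 98
COD = 24.1 x 0.41 x 8000 / 98
COD = 806.6 mg/L


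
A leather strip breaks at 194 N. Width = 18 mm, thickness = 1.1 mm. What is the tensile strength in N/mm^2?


9.80 N/mm^2


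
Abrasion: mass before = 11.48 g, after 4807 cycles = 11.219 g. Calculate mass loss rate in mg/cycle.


0.054 mg/cycle

Mass loss = 11.48 - 11.219 = 0.261 g
Rate = 0.261 / 4807 x 1000 = 0.054 mg/cycle


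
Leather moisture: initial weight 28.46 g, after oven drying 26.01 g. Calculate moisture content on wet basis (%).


8.6%

Moisture = 28.46 - 26.01 = 2.45 g
MC = 2.45 / 28.46 x 100 = 8.6%


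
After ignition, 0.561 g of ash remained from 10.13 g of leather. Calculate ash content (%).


5.54%


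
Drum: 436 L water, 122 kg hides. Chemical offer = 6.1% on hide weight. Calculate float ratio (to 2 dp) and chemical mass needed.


Float ratio = 3.57
Chemical needed = 7.442 kg


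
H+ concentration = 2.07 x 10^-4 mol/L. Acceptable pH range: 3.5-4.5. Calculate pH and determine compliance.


pH = 3.68
Compliant: Yes

pH = -log10(2.07 x 10^-4) = 3.68
Range: 3.5 to 4.5
Compliant: Yes


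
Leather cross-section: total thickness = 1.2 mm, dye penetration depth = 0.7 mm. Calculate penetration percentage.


58.3%

Penetration% = 0.7 / 1.2 x 100
Penetration = 58.3%


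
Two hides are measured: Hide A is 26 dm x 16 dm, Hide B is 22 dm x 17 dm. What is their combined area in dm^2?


790 dm^2


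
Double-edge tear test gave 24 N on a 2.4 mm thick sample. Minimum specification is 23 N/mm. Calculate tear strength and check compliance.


Tear strength = 10.0 N/mm
Compliant: No


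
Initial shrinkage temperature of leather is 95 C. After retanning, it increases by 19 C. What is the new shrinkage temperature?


114 C


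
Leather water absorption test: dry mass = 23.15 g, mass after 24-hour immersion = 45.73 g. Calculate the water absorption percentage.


97.5%

Water absorbed = 45.73 - 23.15 = 22.58 g
WA% = 22.58 / 23.15 x 100 = 97.5%


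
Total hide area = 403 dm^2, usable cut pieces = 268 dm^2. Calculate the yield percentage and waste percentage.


Yield = 66.5%
Waste = 33.5%

Yield = 268 / 403 x 100 = 66.5%
Waste = 403 - 268 = 135 dm^2
Waste% = 100 - 66.5 = 33.5%


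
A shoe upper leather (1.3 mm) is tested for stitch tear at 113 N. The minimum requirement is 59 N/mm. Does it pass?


STS = 113 / 1.3 = 86.9 N/mm
Minimum required: 59 N/mm
Passes: Yes


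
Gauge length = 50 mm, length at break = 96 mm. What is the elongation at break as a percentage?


92.0%

Extension = 96 - 50 = 46 mm
Elongation = 46 / 50 x 100 = 92.0%


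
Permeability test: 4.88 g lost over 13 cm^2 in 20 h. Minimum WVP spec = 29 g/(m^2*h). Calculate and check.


WVP = 187.69 g/(m^2*h)
Meets specification: Yes

WVP = 4.88 / (13 x 20) x 10000 = 187.69 g/(m^2*h)
Minimum: 29 g/(m^2*h)
Meets spec: Yes


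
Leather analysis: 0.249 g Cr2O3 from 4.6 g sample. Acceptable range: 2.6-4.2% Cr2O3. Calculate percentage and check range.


Cr2O3 = 5.41%
Within range: No

Cr2O3% = 0.249 / 4.6 x 100 = 5.41%
Acceptable range: 2.6 to 4.2%
Within range: No


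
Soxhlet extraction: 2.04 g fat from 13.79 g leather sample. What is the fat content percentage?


14.8%


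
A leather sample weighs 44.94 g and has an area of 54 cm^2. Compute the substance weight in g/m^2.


8322.2 g/m^2


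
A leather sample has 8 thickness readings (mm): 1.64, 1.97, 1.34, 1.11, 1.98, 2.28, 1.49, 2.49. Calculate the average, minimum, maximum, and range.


Average = 1.79 mm
Min = 1.11 mm
Max = 2.49 mm
Range = 1.38 mm

Sum = 14.30
Average = 14.30 / 8 = 1.79 mm
Minimum = 1.11 mm
Maximum = 2.49 mm
Range = 2.49 - 1.11 = 1.38 mm


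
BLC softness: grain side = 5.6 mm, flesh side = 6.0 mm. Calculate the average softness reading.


5.80 mm


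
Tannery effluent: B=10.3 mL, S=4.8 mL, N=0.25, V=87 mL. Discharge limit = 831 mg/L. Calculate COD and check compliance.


COD = (10.3 - 4.8) x 0.25 x 8000 / 87 = 126.4 mg/L
Limit: 831 mg/L
Compliant: Yes


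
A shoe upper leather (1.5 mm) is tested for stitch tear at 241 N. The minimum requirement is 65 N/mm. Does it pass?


STS = 160.7 N/mm
Passes: Yes


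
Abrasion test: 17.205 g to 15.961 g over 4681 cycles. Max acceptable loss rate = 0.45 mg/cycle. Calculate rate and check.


Loss = 17.205 - 15.961 = 1.244 g
Rate = 1.244 g / 4681 cycles x 1000 = 0.266 mg/cycle
Max = 0.45 mg/cycle
Passes: Yes


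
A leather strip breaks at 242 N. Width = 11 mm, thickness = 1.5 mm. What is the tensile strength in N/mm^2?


Cross-sectional area = 11 x 1.5 = 16.5 mm^2
Tensile strength = 242 / 16.5 = 14.67 N/mm^2


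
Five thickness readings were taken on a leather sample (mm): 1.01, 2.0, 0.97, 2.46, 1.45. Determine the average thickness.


1.58 mm

Sum = 1.01 + 2.0 + 0.97 + 2.46 + 1.45 = 7.89
Average = 7.89 / 5 = 1.58 mm


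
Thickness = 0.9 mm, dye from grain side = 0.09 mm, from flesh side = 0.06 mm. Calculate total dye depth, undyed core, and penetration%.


Total dyed = 0.09 + 0.06 = 0.15 mm
Undyed core = 0.9 - 0.15 = 0.75 mm
Penetration = 0.15 / 0.9 x 100 = 16.7%


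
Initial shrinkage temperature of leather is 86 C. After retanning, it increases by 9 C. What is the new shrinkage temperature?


95 C

New Ts = 86 + 9 = 95 C


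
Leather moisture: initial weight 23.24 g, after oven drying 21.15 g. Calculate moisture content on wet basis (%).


9.0%


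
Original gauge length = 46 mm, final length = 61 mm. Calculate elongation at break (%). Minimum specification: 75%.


Elongation = 32.6%
Meets spec: No

Extension = 61 - 46 = 15 mm
Elongation = 15 / 46 x 100 = 32.6%
Minimum required: 75%
Meets specification: No


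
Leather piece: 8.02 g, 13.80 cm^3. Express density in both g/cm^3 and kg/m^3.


Density = 8.02 / 13.80 = 0.581 g/cm^3
Convert: 0.581 x 1000 = 581 kg/m^3


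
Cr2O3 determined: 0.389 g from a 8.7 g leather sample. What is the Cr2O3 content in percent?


Cr2O3% = 0.389 / 8.7 x 100
Cr2O3% = 4.47%


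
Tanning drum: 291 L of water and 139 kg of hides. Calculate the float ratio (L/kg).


Float ratio = water / hide weight
Ratio = 291 / 139 = 2.1


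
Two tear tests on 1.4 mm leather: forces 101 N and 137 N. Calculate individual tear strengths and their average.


Tear 1 = 72.1 N/mm
Tear 2 = 97.9 N/mm
Average = 85.0 N/mm


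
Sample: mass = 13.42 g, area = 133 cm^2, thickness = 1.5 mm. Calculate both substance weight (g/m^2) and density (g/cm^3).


Substance weight = 1009.0 g/m^2
Density = 0.673 g/cm^3


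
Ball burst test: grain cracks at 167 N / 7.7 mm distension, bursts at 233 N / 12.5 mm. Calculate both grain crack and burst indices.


Crack index = 167 / 7.7 = 21.7 N/mm
Burst index = 233 / 12.5 = 18.6 N/mm


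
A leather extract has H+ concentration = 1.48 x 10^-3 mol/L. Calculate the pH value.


pH = -log10[H+]
pH = -log10(1.48 x 10^-3) = 2.83


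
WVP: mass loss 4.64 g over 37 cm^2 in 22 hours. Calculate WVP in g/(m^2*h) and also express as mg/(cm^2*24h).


WVP = 57.00 g/(m^2*h)
Daily rate = 136.81 mg/(cm^2*24h)


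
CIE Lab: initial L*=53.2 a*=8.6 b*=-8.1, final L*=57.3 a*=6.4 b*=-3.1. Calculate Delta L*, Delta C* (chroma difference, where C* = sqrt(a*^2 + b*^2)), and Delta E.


Delta L* = 4.1
Delta C* = -4.70
Delta E = 6.83

Delta L* = 57.3 - 53.2 = 4.1
C1* = sqrt((8.6)^2 + (-8.1)^2) = 11.814
C2* = sqrt((6.4)^2 + (-3.1)^2) = 7.111
Delta C* = 7.111 - 11.814 = -4.70
Delta E = sqrt((4.1)^2 + (-2.2)^2 + (5.0)^2) = 6.83


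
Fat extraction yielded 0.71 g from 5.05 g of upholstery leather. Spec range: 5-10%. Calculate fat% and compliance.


Fat% = 0.71 / 5.05 x 100 = 14.1%
Spec range: 5-10%
Compliant: No


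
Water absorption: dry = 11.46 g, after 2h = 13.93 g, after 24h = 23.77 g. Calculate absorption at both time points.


2h absorption = 21.6%
24h absorption = 107.4%


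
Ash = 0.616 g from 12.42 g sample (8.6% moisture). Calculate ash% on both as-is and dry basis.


As-is ash% = 0.616 / 12.42 x 100 = 4.96%
Dry mass = 12.42 x (100 - 8.6) / 100 = 11.35188 g
Dry-basis ash% = 0.616 / 11.35188 x 100 = 5.43%


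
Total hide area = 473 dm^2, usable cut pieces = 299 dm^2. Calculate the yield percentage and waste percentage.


Yield = 299 / 473 x 100 = 63.2%
Waste = 473 - 299 = 174 dm^2
Waste% = 100 - 63.2 = 36.8%


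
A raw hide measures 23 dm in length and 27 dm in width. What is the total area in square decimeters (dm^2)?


Area = length x width
Area = 23 x 27 = 621 dm^2


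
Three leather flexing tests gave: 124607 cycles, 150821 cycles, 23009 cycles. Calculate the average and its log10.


Average = (124607 + 150821 + 23009) / 3 = 99479 cycles
log10(99479) = 5.00


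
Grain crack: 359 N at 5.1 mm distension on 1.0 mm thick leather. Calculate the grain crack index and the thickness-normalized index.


Crack index = 359 / 5.1 = 70.4 N/mm
Normalized = 70.4 / 1.0 = 70.4 N/mm per mm


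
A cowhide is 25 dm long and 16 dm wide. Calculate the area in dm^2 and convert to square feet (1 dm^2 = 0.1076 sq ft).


400 dm^2
43.04 sq ft

Area = 25 x 16 = 400 dm^2
Conversion: 400 x 0.1076 = 43.04 sq ft


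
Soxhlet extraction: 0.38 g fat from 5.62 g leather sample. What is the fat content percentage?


Fat content = 0.38 / 5.62 x 100
Fat = 6.8%


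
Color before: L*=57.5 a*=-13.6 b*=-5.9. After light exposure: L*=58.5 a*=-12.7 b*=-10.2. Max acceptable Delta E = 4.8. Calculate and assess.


dL = 1.0, da = 0.9, db = -4.3
dE = sqrt((1.0)^2 + (0.9)^2 + (-4.3)^2) = 4.51
Max = 4.8
Passes: Yes


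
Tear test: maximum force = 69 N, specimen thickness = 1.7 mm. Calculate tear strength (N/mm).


40.6 N/mm


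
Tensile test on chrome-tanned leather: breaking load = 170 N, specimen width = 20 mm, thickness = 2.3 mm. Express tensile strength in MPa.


Cross-section = 20 x 2.3 = 46.0 mm^2
TS = 170 / 46.0 = 3.70 MPa
(1 N/mm^2 = 1 MPa)


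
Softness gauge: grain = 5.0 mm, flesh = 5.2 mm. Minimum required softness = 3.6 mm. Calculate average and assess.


Average = (5.0 + 5.2) / 2 = 5.10 mm
Minimum = 3.6 mm
Meets requirement: Yes


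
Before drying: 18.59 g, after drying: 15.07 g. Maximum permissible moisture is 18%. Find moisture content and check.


Moisture content = 18.9%
Acceptable: No

MC = (18.59 - 15.07) / 18.59 x 100 = 18.9%
Maximum: 18%
Acceptable: No


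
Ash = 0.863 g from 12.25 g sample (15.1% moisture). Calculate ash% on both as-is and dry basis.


As-is ash = 7.04%
Dry-basis ash = 8.30%


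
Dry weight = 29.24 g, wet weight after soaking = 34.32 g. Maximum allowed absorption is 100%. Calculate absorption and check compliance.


WA = (34.32 - 29.24) / 29.24 x 100 = 17.4%
Maximum allowed: 100%
Compliant: Yes


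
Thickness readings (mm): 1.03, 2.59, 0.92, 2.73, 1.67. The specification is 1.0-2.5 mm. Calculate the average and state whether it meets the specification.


Average = 1.79 mm
Within specification: Yes


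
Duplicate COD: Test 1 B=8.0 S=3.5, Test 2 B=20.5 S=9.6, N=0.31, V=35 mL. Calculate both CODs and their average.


COD1 = 318.9 mg/L
COD2 = 772.3 mg/L
Average = 545.6 mg/L


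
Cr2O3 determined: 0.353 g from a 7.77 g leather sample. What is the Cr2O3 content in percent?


4.54%


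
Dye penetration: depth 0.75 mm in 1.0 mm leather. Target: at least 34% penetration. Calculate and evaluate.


Penetration = 0.75 / 1.0 x 100 = 75.0%
Target: 34%
Meets target: Yes


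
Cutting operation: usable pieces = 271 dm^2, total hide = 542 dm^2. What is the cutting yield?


50.0%

Yield = usable / total x 100
Yield = 271 / 542 x 100 = 50.0%


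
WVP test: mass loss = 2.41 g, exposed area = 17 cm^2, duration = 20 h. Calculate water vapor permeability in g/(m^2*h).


WVP = mass_loss / (area x time) x 10000
WVP = 2.41 / (17 x 20) x 10000
WVP = 2.41 / 340 x 10000 = 70.88 g/(m^2*h)


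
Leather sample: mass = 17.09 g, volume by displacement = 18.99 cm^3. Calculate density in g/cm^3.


0.900 g/cm^3

Density = mass / volume
Density = 17.09 / 18.99 = 0.900 g/cm^3


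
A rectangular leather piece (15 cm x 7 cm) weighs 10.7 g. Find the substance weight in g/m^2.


1019.0 g/m^2

Area = 15 x 7 = 105 cm^2
SW = 10.7 / 105 x 10000 = 1019.0 g/m^2


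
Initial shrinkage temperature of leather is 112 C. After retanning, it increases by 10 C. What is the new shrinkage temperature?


122 C

New Ts = 112 + 10 = 122 C


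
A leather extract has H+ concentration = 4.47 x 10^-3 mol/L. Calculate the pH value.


pH = -log10[H+]
pH = -log10(4.47 x 10^-3) = 2.35


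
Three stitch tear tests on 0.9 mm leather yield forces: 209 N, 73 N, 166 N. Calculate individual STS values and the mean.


STS1 = 209 / 0.9 = 232.2 N/mm
STS2 = 73 / 0.9 = 81.1 N/mm
STS3 = 166 / 0.9 = 184.4 N/mm
Mean = (232.2 + 81.1 + 184.4) / 3 = 165.9 N/mm


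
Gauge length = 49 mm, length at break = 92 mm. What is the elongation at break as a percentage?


87.8%

Extension = 92 - 49 = 43 mm
Elongation = 43 / 49 x 100 = 87.8%


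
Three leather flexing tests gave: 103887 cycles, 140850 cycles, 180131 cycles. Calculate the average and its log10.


Average = (103887 + 140850 + 180131) / 3 = 141623 cycles
log10(141623) = 5.15


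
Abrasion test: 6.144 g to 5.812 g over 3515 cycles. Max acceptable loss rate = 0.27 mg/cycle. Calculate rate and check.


Rate = 0.094 mg/cycle
Passes: Yes


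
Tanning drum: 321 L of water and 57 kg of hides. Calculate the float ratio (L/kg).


Float ratio = water / hide weight
Ratio = 321 / 57 = 5.6


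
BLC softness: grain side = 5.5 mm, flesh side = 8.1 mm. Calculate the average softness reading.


6.80 mm

Average = (5.5 + 8.1) / 2
Average = 6.80 mm


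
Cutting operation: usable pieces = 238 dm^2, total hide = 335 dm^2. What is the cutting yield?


71.0%

Yield = usable / total x 100
Yield = 238 / 335 x 100 = 71.0%


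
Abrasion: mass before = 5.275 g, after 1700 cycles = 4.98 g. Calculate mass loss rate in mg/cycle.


Mass loss = 5.275 - 4.98 = 0.295 g
Rate = 0.295 / 1700 x 1000 = 0.174 mg/cycle


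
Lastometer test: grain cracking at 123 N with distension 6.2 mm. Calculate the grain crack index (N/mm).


19.8 N/mm

Grain crack index = force / distension
Index = 123 / 6.2 = 19.8 N/mm


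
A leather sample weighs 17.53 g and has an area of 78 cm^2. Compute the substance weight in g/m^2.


2247.4 g/m^2

Substance weight = mass / area x 10000
SW = 17.53 / 78 x 10000
SW = 2247.4 g/m^2


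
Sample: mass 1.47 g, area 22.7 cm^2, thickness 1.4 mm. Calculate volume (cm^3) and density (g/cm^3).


Thickness in cm = 1.4 / 10 = 0.14 cm
Volume = 22.7 x 0.14 = 3.178 cm^3
Density = 1.47 / 3.178 = 0.463 g/cm^3


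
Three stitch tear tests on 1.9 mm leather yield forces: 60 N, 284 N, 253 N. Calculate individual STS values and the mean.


STS1 = 60 / 1.9 = 31.6 N/mm
STS2 = 284 / 1.9 = 149.5 N/mm
STS3 = 253 / 1.9 = 133.2 N/mm
Mean = (31.6 + 149.5 + 133.2) / 3 = 104.8 N/mm


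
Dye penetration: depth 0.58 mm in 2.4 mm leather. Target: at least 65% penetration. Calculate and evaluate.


Penetration = 24.2%
Meets target: No

Penetration = 0.58 / 2.4 x 100 = 24.2%
Target: 65%
Meets target: No


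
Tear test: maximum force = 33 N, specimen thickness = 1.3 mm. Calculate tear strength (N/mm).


Tear strength = force / thickness
Tear = 33 / 1.3 = 25.4 N/mm


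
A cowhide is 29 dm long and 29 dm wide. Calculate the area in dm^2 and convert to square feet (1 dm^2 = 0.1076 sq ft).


Area = 29 x 29 = 841 dm^2
Conversion: 841 x 0.1076 = 90.49 sq ft


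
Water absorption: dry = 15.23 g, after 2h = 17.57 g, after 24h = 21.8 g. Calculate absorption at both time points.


2h absorption = 15.4%
24h absorption = 43.1%

WA (2h) = (17.57 - 15.23) / 15.23 x 100 = 15.4%
WA (24h) = (21.8 - 15.23) / 15.23 x 100 = 43.1%


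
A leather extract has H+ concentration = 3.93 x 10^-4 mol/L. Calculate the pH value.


pH = 3.41

pH = -log10[H+]
pH = -log10(3.93 x 10^-4) = 3.41


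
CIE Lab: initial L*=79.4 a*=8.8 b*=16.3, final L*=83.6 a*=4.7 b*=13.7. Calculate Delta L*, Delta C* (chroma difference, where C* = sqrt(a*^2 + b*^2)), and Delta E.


Delta L* = 83.6 - 79.4 = 4.2
C1* = sqrt((8.8)^2 + (16.3)^2) = 18.524
C2* = sqrt((4.7)^2 + (13.7)^2) = 14.484
Delta C* = 14.484 - 18.524 = -4.04
Delta E = sqrt((4.2)^2 + (-4.1)^2 + (-2.6)^2) = 6.42


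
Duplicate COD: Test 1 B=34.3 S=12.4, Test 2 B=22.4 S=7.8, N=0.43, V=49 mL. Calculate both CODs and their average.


COD1 = (34.3 - 12.4) x 0.43 x 8000 / 49 = 1537.5 mg/L
COD2 = (22.4 - 7.8) x 0.43 x 8000 / 49 = 1025.0 mg/L
Average = (1537.5 + 1025.0) / 2 = 1281.3 mg/L


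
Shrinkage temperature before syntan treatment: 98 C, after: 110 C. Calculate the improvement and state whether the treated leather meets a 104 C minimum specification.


Improvement = 110 - 98 = 12 C
Spec check: 110 C >= 104 C? Yes


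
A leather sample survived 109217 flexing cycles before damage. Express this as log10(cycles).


log10(109217) = 5.04


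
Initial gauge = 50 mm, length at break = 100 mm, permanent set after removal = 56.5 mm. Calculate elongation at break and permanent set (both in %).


Elongation at break = 100.0%
Permanent set = 13.0%

Elongation at break = (100 - 50) / 50 x 100 = 100.0%
Permanent set = (56.5 - 50) / 50 x 100 = 13.0%


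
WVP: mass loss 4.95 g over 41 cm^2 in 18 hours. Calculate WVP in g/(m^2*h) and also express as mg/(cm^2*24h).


WVP = 67.07 g/(m^2*h)
Daily rate = 160.98 mg/(cm^2*24h)


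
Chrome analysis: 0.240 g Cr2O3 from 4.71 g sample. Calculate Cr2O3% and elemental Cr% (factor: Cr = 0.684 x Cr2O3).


Cr2O3% = 0.240 / 4.71 x 100 = 5.10%
Cr% = 5.10 x 0.684 = 3.49%


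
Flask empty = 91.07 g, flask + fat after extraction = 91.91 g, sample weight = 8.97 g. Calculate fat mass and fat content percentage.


Fat mass = 91.91 - 91.07 = 0.84 g
Fat% = 0.84 / 8.97 x 100 = 9.4%


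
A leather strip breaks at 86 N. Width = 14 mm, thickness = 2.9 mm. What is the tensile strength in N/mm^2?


Cross-sectional area = 14 x 2.9 = 40.6 mm^2
Tensile strength = 86 / 40.6 = 2.12 N/mm^2


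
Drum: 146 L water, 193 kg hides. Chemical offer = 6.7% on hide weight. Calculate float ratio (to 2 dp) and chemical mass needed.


Float ratio = 0.76
Chemical needed = 12.931 kg


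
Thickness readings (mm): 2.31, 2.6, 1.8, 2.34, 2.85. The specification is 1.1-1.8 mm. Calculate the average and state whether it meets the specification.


Sum = 11.90
Average = 11.90 / 5 = 2.38 mm
Specification range: 1.1 to 1.8 mm
Within spec: No


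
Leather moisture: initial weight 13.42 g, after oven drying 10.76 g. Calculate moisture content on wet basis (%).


Moisture = 13.42 - 10.76 = 2.66 g
MC = 2.66 / 13.42 x 100 = 19.8%


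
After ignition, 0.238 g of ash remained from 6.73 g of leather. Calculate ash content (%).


3.54%

Ash% = 0.238 / 6.73 x 100
Ash% = 3.54%


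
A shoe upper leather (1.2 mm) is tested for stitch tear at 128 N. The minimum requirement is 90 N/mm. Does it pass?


STS = 128 / 1.2 = 106.7 N/mm
Minimum required: 90 N/mm
Passes: Yes


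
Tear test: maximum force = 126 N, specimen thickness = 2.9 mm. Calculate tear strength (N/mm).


43.4 N/mm

Tear strength = force / thickness
Tear = 126 / 2.9 = 43.4 N/mm


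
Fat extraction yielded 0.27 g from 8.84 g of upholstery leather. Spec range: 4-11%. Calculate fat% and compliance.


Fat content = 3.1%
Compliant: No

Fat% = 0.27 / 8.84 x 100 = 3.1%
Spec range: 4-11%
Compliant: No


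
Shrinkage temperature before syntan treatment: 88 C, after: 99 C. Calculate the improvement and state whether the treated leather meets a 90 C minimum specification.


Improvement = 11 C
Meets 90 C spec: Yes

Improvement = 99 - 88 = 11 C
Spec check: 99 C >= 90 C? Yes


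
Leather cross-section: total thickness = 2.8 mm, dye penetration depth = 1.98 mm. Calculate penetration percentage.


Penetration% = 1.98 / 2.8 x 100
Penetration = 70.7%


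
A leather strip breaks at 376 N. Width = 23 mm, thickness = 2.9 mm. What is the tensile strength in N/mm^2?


Cross-sectional area = 23 x 2.9 = 66.7 mm^2
Tensile strength = 376 / 66.7 = 5.64 N/mm^2


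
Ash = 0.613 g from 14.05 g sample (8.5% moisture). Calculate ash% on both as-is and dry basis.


As-is ash% = 0.613 / 14.05 x 100 = 4.36%
Dry mass = 14.05 x (100 - 8.5) / 100 = 12.85575 g
Dry-basis ash% = 0.613 / 12.85575 x 100 = 4.77%


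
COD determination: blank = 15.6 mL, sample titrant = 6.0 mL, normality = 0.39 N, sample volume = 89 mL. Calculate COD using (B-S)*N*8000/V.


336.5 mg/L

COD = (15.6 - 6.0) x 0.39 x 8000 / 89
COD = 9.6 x 0.39 x 8000 / 89
COD = 336.5 mg/L


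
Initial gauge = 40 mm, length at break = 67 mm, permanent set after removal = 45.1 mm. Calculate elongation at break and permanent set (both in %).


Elongation at break = 67.5%
Permanent set = 12.8%

Elongation at break = (67 - 40) / 40 x 100 = 67.5%
Permanent set = (45.1 - 40) / 40 x 100 = 12.8%


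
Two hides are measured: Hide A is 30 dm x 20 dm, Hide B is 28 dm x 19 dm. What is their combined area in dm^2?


1132 dm^2


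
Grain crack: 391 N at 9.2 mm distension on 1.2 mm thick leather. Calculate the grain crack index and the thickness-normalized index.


Crack index = 42.5 N/mm
Normalized index = 35.4 N/mm per mm

Crack index = 391 / 9.2 = 42.5 N/mm
Normalized = 42.5 / 1.2 = 35.4 N/mm per mm


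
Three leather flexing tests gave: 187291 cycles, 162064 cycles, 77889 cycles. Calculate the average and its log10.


Average = 142415 cycles
log10 = 5.15

Average = (187291 + 162064 + 77889) / 3 = 142415 cycles
log10(142415) = 5.15


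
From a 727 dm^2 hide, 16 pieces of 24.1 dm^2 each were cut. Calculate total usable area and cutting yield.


Total usable = 16 x 24.1 = 385.6 dm^2
Yield = 385.6 / 727 x 100 = 53.0%


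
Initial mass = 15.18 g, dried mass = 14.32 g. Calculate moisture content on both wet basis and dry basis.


Moisture lost = 15.18 - 14.32 = 0.86 g
Wet basis MC = 0.86 / 15.18 x 100 = 5.7%
Dry basis MC = 0.86 / 14.32 x 100 = 6.0%


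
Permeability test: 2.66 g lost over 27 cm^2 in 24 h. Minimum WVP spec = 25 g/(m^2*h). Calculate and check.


WVP = 2.66 / (27 x 24) x 10000 = 41.05 g/(m^2*h)
Minimum: 25 g/(m^2*h)
Meets spec: Yes


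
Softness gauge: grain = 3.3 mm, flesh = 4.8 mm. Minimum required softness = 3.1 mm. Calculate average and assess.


Average = (3.3 + 4.8) / 2 = 4.05 mm
Minimum = 3.1 mm
Meets requirement: Yes


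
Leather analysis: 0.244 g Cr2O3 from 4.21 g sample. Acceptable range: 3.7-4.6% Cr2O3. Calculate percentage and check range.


Cr2O3% = 0.244 / 4.21 x 100 = 5.80%
Acceptable range: 3.7 to 4.6%
Within range: No


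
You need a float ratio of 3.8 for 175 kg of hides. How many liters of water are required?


Water = hide weight x target ratio
Water = 175 x 3.8 = 665.0 L


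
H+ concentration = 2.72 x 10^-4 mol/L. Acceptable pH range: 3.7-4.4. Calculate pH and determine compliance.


pH = 3.57
Compliant: No


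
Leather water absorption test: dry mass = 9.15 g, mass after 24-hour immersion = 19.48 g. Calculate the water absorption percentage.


Water absorbed = 19.48 - 9.15 = 10.33 g
WA% = 10.33 / 9.15 x 100 = 112.9%


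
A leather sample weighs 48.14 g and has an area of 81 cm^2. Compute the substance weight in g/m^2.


Substance weight = mass / area x 10000
SW = 48.14 / 81 x 10000
SW = 5943.2 g/m^2


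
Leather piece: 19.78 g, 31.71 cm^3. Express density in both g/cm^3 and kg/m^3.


Density = 19.78 / 31.71 = 0.624 g/cm^3
Convert: 0.624 x 1000 = 624 kg/m^3


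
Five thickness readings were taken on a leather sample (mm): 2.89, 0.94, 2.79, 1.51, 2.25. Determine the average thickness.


2.08 mm


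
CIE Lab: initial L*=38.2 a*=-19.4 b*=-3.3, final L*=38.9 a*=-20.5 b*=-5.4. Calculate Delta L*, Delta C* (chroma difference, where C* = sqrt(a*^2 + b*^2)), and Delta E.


Delta L* = 38.9 - 38.2 = 0.7
C1* = sqrt((-19.4)^2 + (-3.3)^2) = 19.679
C2* = sqrt((-20.5)^2 + (-5.4)^2) = 21.199
Delta C* = 21.199 - 19.679 = 1.52
Delta E = sqrt((0.7)^2 + (-1.1)^2 + (-2.1)^2) = 2.47


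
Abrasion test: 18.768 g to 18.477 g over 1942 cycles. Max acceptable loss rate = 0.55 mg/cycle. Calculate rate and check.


Rate = 0.150 mg/cycle
Passes: Yes

Loss = 18.768 - 18.477 = 0.291 g
Rate = 0.291 g / 1942 cycles x 1000 = 0.150 mg/cycle
Max = 0.55 mg/cycle
Passes: Yes


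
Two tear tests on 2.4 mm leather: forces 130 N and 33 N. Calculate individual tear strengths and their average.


Tear 1 = 54.2 N/mm
Tear 2 = 13.8 N/mm
Average = 34.0 N/mm


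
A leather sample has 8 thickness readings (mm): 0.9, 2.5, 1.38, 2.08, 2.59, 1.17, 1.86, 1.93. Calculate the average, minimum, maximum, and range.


Sum = 14.41
Average = 14.41 / 8 = 1.80 mm
Minimum = 0.9 mm
Maximum = 2.59 mm
Range = 2.59 - 0.9 = 1.69 mm


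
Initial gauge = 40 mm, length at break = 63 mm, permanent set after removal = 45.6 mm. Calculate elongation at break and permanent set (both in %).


Elongation at break = (63 - 40) / 40 x 100 = 57.5%
Permanent set = (45.6 - 40) / 40 x 100 = 14.0%


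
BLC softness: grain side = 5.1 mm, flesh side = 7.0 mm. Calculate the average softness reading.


Average = (5.1 + 7.0) / 2
Average = 6.05 mm


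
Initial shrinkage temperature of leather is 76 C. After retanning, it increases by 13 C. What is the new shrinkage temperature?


89 C


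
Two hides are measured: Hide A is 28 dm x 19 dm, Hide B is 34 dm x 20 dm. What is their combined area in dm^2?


1212 dm^2

Hide A area = 28 x 19 = 532 dm^2
Hide B area = 34 x 20 = 680 dm^2
Total = 532 + 680 = 1212 dm^2


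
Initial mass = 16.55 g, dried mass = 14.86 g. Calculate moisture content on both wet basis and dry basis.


Moisture lost = 16.55 - 14.86 = 1.69 g
Wet basis MC = 1.69 / 16.55 x 100 = 10.2%
Dry basis MC = 1.69 / 14.86 x 100 = 11.4%


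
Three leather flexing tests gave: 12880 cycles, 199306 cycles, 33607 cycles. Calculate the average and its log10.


Average = 81931 cycles
log10 = 4.91

Average = (12880 + 199306 + 33607) / 3 = 81931 cycles
log10(81931) = 4.91


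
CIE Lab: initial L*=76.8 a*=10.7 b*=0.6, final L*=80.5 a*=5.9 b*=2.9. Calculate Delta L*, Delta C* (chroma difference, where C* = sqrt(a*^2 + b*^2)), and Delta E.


Delta L* = 80.5 - 76.8 = 3.7
C1* = sqrt((10.7)^2 + (0.6)^2) = 10.717
C2* = sqrt((5.9)^2 + (2.9)^2) = 6.574
Delta C* = 6.574 - 10.717 = -4.14
Delta E = sqrt((3.7)^2 + (-4.8)^2 + (2.3)^2) = 6.48


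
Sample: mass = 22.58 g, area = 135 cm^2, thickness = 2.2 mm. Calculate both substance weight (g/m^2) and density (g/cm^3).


Substance weight = 1672.6 g/m^2
Density = 0.760 g/cm^3


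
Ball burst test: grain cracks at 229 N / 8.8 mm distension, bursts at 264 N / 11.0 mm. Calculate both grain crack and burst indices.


Crack index = 229 / 8.8 = 26.0 N/mm
Burst index = 264 / 11.0 = 24.0 N/mm


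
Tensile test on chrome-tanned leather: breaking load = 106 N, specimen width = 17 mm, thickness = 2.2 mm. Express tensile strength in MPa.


Cross-section = 17 x 2.2 = 37.4 mm^2
TS = 106 / 37.4 = 2.83 MPa
(1 N/mm^2 = 1 MPa)
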